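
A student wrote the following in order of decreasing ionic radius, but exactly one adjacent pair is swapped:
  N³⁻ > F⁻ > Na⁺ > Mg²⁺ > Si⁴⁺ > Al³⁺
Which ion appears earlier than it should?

Si⁴⁺

The pair Si⁴⁺, Al³⁺ is the wrong way round — they are isoelectronic (10 e⁻) and Si has more protons than Al (14 vs 13), making Si⁴⁺ smaller. All other adjacent pairs agree with periodic trends, so Si⁴⁺ is the misplaced ion.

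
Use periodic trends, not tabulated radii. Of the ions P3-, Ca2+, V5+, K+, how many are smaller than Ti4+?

1

All of these have 18 electrons (isoelectronic). With the same electron cloud, the ion with the most protons pulls it in tightest. Nuclear charges: V5+ (Z=23), Ti4+ (Z=22), Ca2+ (Z=20), K+ (Z=19), P3- (Z=15). Highest Z is smallest.
Relative to Ti4+, the ions that are smaller are V5+. So 1 is smaller.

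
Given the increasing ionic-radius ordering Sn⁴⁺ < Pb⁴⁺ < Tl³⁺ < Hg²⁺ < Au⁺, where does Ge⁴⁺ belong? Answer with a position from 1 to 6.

Electron counts and nuclear charges: Ge⁴⁺ has 28 e⁻ (Z=32), Sn⁴⁺ has 46 e⁻ (Z=50), Pb⁴⁺ has 78 e⁻ (Z=82), Tl³⁺ has 78 e⁻ (Z=81), Hg²⁺ has 78 e⁻ (Z=80), Au⁺ has 78 e⁻ (Z=79). Ge⁴⁺ < Sn⁴⁺ (same group, period 4 vs 5); Sn⁴⁺ < Pb⁴⁺ (same group, 1 shell fewer); Pb⁴⁺ < Tl³⁺ (both 78 e⁻, Z=82>81); Tl³⁺ < Hg²⁺ (both 78 e⁻, Z=81>80); Hg²⁺ < Au⁺ (both 78 e⁻, Z=80>79).
The complete sequence is Ge⁴⁺ < Sn⁴⁺ < Pb⁴⁺ < Tl³⁺ < Hg²⁺ < Au⁺. Ge⁴⁺ sits at position 1.

1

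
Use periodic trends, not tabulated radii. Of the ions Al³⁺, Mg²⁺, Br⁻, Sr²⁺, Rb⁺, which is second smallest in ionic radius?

First list Z and electron count for each: Al³⁺ (Z=13, 10 e⁻), Mg²⁺ (Z=12, 10 e⁻), Sr²⁺ (Z=38, 36 e⁻), Rb⁺ (Z=37, 36 e⁻), Br⁻ (Z=35, 36 e⁻). Al³⁺ < Mg²⁺ (isoelectronic, higher Z=13 is smaller); Mg²⁺ < Sr²⁺ (same group, 2 shells fewer); Sr²⁺ < Rb⁺ (isoelectronic, higher Z=38 is smaller); Rb⁺ < Br⁻ (both 36 e⁻, Z=37>35).
That gives Al³⁺ < Mg²⁺ < Sr²⁺ < Rb⁺ < Br⁻. From the smallest end, number 2 is Mg²⁺.

Mg²⁺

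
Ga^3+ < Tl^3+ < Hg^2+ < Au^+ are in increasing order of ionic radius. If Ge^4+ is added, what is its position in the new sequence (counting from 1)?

Ge^4+ (Z=32, 28 e⁻), Ga^3+ (Z=31, 28 e⁻), Tl^3+ (Z=81, 78 e⁻), Hg^2+ (Z=80, 78 e⁻), Au^+ (Z=79, 78 e⁻). Ge^4+ < Ga^3+ (both 28 e⁻, Z=32>31); Ga^3+ < Tl^3+ (same group, period 4 vs 6); Tl^3+ < Hg^2+ (isoelectronic, higher Z=81 is smaller); Hg^2+ < Au^+ (both 78 e⁻, Z=80>79).
With Ge^4+ included the full order is Ge^4+ < Ga^3+ < Tl^3+ < Hg^2+ < Au^+, so it takes position 1.

1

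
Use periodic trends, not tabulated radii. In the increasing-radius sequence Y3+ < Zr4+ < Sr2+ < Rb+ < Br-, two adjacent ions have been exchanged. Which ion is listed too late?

Zr4+

The pair Y3+, Zr4+ is the wrong way round — Zr4+ and Y3+ share 36 electrons; the higher nuclear charge on Zr (Z=40) contracts it more, so Zr4+ < Y3+. All other adjacent pairs agree with periodic trends, so Zr4+ is the misplaced ion.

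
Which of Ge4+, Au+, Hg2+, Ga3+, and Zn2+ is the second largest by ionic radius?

Hg2+

First list Z and electron count for each: Ge4+ (Z=32, 28 e⁻), Ga3+ (Z=31, 28 e⁻), Zn2+ (Z=30, 28 e⁻), Hg2+ (Z=80, 78 e⁻), Au+ (Z=79, 78 e⁻). Ge4+ < Ga3+ (both 28 e⁻, Z=32>31); Ga3+ < Zn2+ (both 28 e⁻, Z=31>30); Zn2+ < Hg2+ (same group, 2 shells fewer); Hg2+ < Au+ (isoelectronic, higher Z=80 is smaller).
So the order is Ge4+ < Ga3+ < Zn2+ < Hg2+ < Au+; the 2nd-largest ion is Hg2+.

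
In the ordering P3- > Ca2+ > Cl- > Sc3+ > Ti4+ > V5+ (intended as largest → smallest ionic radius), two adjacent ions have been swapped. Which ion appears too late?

Cl-

The pair Ca2+, Cl- is the wrong way round — they are isoelectronic (18 e⁻) and Ca has more protons than Cl (20 vs 17), making Ca2+ smaller. All other adjacent pairs agree with periodic trends, so Cl- is the misplaced ion.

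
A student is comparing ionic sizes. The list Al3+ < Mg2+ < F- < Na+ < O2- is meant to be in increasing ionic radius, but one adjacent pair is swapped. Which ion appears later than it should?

The pair F-, Na+ is the wrong way round — they are isoelectronic (10 e⁻) and Na has more protons than F (11 vs 9), making Na+ smaller. All other adjacent pairs agree with periodic trends, so Na+ is the misplaced ion.

Na+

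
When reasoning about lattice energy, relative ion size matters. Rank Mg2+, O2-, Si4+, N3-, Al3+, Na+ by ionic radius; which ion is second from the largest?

O2-

Isoelectronic series (10 e⁻ each). Size is set by nuclear charge: more protons means a smaller ion. Si4+ (Z=14), Al3+ (Z=13), Mg2+ (Z=12), Na+ (Z=11), O2- (Z=8), N3- (Z=7).
So the order is Si4+ < Al3+ < Mg2+ < Na+ < O2- < N3-; the 2nd-largest ion is O2-.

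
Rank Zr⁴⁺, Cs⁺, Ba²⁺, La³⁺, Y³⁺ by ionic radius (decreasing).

Cs⁺ > Ba²⁺ > La³⁺ > Y³⁺ > Zr⁴⁺

Electron counts and nuclear charges: Zr⁴⁺ has 36 e⁻ (Z=40), Y³⁺ has 36 e⁻ (Z=39), La³⁺ has 54 e⁻ (Z=57), Ba²⁺ has 54 e⁻ (Z=56), Cs⁺ has 54 e⁻ (Z=55). Zr⁴⁺ < Y³⁺ (both 36 e⁻, Z=40>39); Y³⁺ < La³⁺ (same group, 1 shell fewer); La³⁺ < Ba²⁺ (isoelectronic, higher Z=57 is smaller); Ba²⁺ < Cs⁺ (isoelectronic, higher Z=56 is smaller).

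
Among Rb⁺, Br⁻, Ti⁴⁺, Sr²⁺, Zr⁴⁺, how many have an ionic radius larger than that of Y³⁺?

3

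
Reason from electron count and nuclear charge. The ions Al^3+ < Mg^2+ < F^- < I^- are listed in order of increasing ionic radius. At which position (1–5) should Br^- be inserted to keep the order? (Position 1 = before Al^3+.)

Electron counts and nuclear charges: Al^3+ has 10 e⁻ (Z=13), Mg^2+ has 10 e⁻ (Z=12), F^- has 10 e⁻ (Z=9), Br^- has 36 e⁻ (Z=35), I^- has 54 e⁻ (Z=53). Al^3+ < Mg^2+ (both 10 e⁻, Z=13>12); Mg^2+ < F^- (isoelectronic, higher Z=12 is smaller); F^- < Br^- (same group, 2 shells fewer); Br^- < I^- (same group, period 4 vs 5).
With Br^- included the full order is Al^3+ < Mg^2+ < F^- < Br^- < I^-, so it takes position 4.

4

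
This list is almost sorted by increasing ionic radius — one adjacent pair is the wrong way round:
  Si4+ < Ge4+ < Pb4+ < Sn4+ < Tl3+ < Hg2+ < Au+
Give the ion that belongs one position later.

The pair Pb4+, Sn4+ is the wrong way round — both in group 14 with the same charge; Sn4+ (period 5) has the smaller radius. All other adjacent pairs agree with periodic trends, so Pb4+ is the misplaced ion.

Pb4+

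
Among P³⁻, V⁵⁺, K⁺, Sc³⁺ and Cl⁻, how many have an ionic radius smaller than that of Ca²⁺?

2

These species are isoelectronic with 18 electrons. The only difference is the number of protons: V⁵⁺ (Z=23), Sc³⁺ (Z=21), Ca²⁺ (Z=20), K⁺ (Z=19), Cl⁻ (Z=17), P³⁻ (Z=15). The strongest nuclear pull (V⁵⁺) gives the smallest ion.
Overall: V⁵⁺ < Sc³⁺ < Ca²⁺ < K⁺ < Cl⁻ < P³⁻. Ca²⁺ has 2 below it and 3 above. That's 2.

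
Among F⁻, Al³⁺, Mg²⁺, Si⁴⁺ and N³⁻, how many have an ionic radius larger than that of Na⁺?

Each ion has 10 electrons. The ranking follows nuclear charge in reverse — greater Z gives a smaller radius. Si⁴⁺ (Z=14), Al³⁺ (Z=13), Mg²⁺ (Z=12), Na⁺ (Z=11), F⁻ (Z=9), N³⁻ (Z=7).
Placing each against Na⁺: smaller — Si⁴⁺, Al³⁺, Mg²⁺; larger — F⁻, N³⁻. That's 2.

2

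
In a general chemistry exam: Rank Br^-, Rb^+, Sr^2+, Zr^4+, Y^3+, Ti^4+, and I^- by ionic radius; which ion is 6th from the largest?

Work out protons and electrons: Ti^4+ (Z=22, 18 e⁻), Zr^4+ (Z=40, 36 e⁻), Y^3+ (Z=39, 36 e⁻), Sr^2+ (Z=38, 36 e⁻), Rb^+ (Z=37, 36 e⁻), Br^- (Z=35, 36 e⁻), I^- (Z=53, 54 e⁻). Ti^4+ < Zr^4+ (same group, period 4 vs 5); Zr^4+ < Y^3+ (isoelectronic, higher Z=40 is smaller); Y^3+ < Sr^2+ (isoelectronic, higher Z=39 is smaller); Sr^2+ < Rb^+ (isoelectronic, higher Z=38 is smaller); Rb^+ < Br^- (isoelectronic, higher Z=37 is smaller); Br^- < I^- (same group, period 4 vs 5).
Ordering: Ti^4+ < Zr^4+ < Y^3+ < Sr^2+ < Rb^+ < Br^- < I^-. The 6th largest is Zr^4+.

Zr^4+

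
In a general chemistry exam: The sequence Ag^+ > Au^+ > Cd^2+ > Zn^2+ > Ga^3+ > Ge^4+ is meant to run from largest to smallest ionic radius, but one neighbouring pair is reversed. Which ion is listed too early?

The pair Ag^+, Au^+ is the wrong way round — Ag^+ and Au^+ are in one column with the same charge; the lighter period-5 ion has one fewer shell and is smaller. All other adjacent pairs agree with periodic trends, so Ag^+ is the misplaced ion.

Ag^+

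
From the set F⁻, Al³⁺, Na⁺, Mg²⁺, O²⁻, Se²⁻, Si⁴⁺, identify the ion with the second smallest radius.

Tabulating Z and e⁻: Si⁴⁺ has 10 e⁻ (Z=14), Al³⁺ has 10 e⁻ (Z=13), Mg²⁺ has 10 e⁻ (Z=12), Na⁺ has 10 e⁻ (Z=11), F⁻ has 10 e⁻ (Z=9), O²⁻ has 10 e⁻ (Z=8), Se²⁻ has 36 e⁻ (Z=34). Si⁴⁺ < Al³⁺ (isoelectronic, higher Z=14 is smaller); Al³⁺ < Mg²⁺ (isoelectronic, higher Z=13 is smaller); Mg²⁺ < Na⁺ (isoelectronic, higher Z=12 is smaller); Na⁺ < F⁻ (isoelectronic, higher Z=11 is smaller); F⁻ < O²⁻ (both 10 e⁻, Z=9>8); O²⁻ < Se²⁻ (same group, 2 shells fewer).
So the order is Si⁴⁺ < Al³⁺ < Mg²⁺ < Na⁺ < F⁻ < O²⁻ < Se²⁻; the 2nd-smallest ion is Al³⁺.

Al³⁺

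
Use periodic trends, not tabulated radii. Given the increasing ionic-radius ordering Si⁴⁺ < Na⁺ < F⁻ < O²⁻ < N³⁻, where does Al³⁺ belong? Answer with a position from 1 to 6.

These species are isoelectronic with 10 electrons. The only difference is the number of protons: Si⁴⁺ (Z=14), Al³⁺ (Z=13), Na⁺ (Z=11), F⁻ (Z=9), O²⁻ (Z=8), N³⁻ (Z=7). The strongest nuclear pull (Si⁴⁺) gives the smallest ion.
Putting Al³⁺ in gives Si⁴⁺ < Al³⁺ < Na⁺ < F⁻ < O²⁻ < N³⁻; it lands at slot 2.

2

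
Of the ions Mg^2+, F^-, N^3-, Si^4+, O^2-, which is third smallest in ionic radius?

F^-

Each ion has 10 electrons. The ranking follows nuclear charge in reverse — greater Z gives a smaller radius. Si^4+ (Z=14), Mg^2+ (Z=12), F^- (Z=9), O^2- (Z=8), N^3- (Z=7).
That gives Si^4+ < Mg^2+ < F^- < O^2- < N^3-. From the smallest end, number 3 is F^-.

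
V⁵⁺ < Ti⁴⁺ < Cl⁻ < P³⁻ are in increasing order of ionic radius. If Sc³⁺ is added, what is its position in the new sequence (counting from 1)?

3

Each ion has 18 electrons. The ranking follows nuclear charge in reverse — greater Z gives a smaller radius. V⁵⁺ (Z=23), Ti⁴⁺ (Z=22), Sc³⁺ (Z=21), Cl⁻ (Z=17), P³⁻ (Z=15).
Putting Sc³⁺ in gives V⁵⁺ < Ti⁴⁺ < Sc³⁺ < Cl⁻ < P³⁻; it lands at slot 3.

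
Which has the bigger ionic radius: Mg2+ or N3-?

N3-

Each ion has 10 electrons. The ranking follows nuclear charge in reverse — greater Z gives a smaller radius. Mg2+ (Z=12), N3- (Z=7).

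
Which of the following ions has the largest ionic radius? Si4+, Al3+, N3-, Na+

These species are isoelectronic with 10 electrons. The only difference is the number of protons: Si4+ (Z=14), Al3+ (Z=13), Na+ (Z=11), N3- (Z=7). The strongest nuclear pull (Si4+) gives the smallest ion.

N3-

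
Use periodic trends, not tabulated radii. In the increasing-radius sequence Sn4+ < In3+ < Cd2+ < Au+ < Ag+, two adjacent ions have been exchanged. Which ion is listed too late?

The pair Au+, Ag+ is the wrong way round — both in group 11 with the same charge; Ag+ (period 5) has the smaller radius. All other adjacent pairs agree with periodic trends, so Ag+ is the misplaced ion.

Ag+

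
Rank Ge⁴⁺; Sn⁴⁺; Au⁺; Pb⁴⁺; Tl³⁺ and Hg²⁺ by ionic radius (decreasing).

Au⁺ > Hg²⁺ > Tl³⁺ > Pb⁴⁺ > Sn⁴⁺ > Ge⁴⁺

Tabulating Z and e⁻: Ge⁴⁺ has 28 e⁻ (Z=32), Sn⁴⁺ has 46 e⁻ (Z=50), Pb⁴⁺ has 78 e⁻ (Z=82), Tl³⁺ has 78 e⁻ (Z=81), Hg²⁺ has 78 e⁻ (Z=80), Au⁺ has 78 e⁻ (Z=79). Ge⁴⁺ < Sn⁴⁺ (same group, period 4 vs 5); Sn⁴⁺ < Pb⁴⁺ (same group, period 5 vs 6); Pb⁴⁺ < Tl³⁺ (both 78 e⁻, Z=82>81); Tl³⁺ < Hg²⁺ (isoelectronic, higher Z=81 is smaller); Hg²⁺ < Au⁺ (isoelectronic, higher Z=80 is smaller).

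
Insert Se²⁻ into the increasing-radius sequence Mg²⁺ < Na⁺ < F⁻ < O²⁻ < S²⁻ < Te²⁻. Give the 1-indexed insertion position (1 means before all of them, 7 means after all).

6

Work out protons and electrons: Mg²⁺ (Z=12, 10 e⁻), Na⁺ (Z=11, 10 e⁻), F⁻ (Z=9, 10 e⁻), O²⁻ (Z=8, 10 e⁻), S²⁻ (Z=16, 18 e⁻), Se²⁻ (Z=34, 36 e⁻), Te²⁻ (Z=52, 54 e⁻). Mg²⁺ < Na⁺ (both 10 e⁻, Z=12>11); Na⁺ < F⁻ (both 10 e⁻, Z=11>9); F⁻ < O²⁻ (isoelectronic, higher Z=9 is smaller); O²⁻ < S²⁻ (same group, 1 shell fewer); S²⁻ < Se²⁻ (same group, 1 shell fewer); Se²⁻ < Te²⁻ (same group, 1 shell fewer).
Merged order: Mg²⁺ < Na⁺ < F⁻ < O²⁻ < S²⁻ < Se²⁻ < Te²⁻ — Se²⁻ is number 6.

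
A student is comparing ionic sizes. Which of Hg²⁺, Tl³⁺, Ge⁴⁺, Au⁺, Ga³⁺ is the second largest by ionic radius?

Hg²⁺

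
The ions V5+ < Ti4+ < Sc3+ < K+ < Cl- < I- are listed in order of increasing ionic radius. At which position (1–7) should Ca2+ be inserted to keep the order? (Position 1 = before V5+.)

4

V5+ has 18 e⁻ (Z=23), Ti4+ has 18 e⁻ (Z=22), Sc3+ has 18 e⁻ (Z=21), Ca2+ has 18 e⁻ (Z=20), K+ has 18 e⁻ (Z=19), Cl- has 18 e⁻ (Z=17), I- has 54 e⁻ (Z=53). V5+ < Ti4+ (isoelectronic, higher Z=23 is smaller); Ti4+ < Sc3+ (isoelectronic, higher Z=22 is smaller); Sc3+ < Ca2+ (both 18 e⁻, Z=21>20); Ca2+ < K+ (both 18 e⁻, Z=20>19); K+ < Cl- (isoelectronic, higher Z=19 is smaller); Cl- < I- (same group, 2 shells fewer).
Merged order: V5+ < Ti4+ < Sc3+ < Ca2+ < K+ < Cl- < I- — Ca2+ is number 4.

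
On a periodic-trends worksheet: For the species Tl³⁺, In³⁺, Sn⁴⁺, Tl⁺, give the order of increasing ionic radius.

Sn⁴⁺ < In³⁺ < Tl³⁺ < Tl⁺

Electron counts and nuclear charges: Sn⁴⁺ (Z=50, 46 e⁻), In³⁺ (Z=49, 46 e⁻), Tl³⁺ (Z=81, 78 e⁻), Tl⁺ (Z=81, 80 e⁻). Sn⁴⁺ < In³⁺ (both 46 e⁻, Z=50>49); In³⁺ < Tl³⁺ (same group, period 5 vs 6); Tl³⁺ < Tl⁺ (same element, +3 vs +1).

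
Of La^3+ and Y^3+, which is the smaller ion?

Y^3+

Same group, same charge. Going down the group adds an extra shell of electrons, so the ion gets larger: Y^3+ is highest in the group and smallest.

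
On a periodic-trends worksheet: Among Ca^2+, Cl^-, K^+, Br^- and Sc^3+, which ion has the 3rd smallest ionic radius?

Tabulating Z and e⁻: Sc^3+ (Z=21, 18 e⁻), Ca^2+ (Z=20, 18 e⁻), K^+ (Z=19, 18 e⁻), Cl^- (Z=17, 18 e⁻), Br^- (Z=35, 36 e⁻). Sc^3+ < Ca^2+ (both 18 e⁻, Z=21>20); Ca^2+ < K^+ (both 18 e⁻, Z=20>19); K^+ < Cl^- (isoelectronic, higher Z=19 is smaller); Cl^- < Br^- (same group, period 3 vs 4).
Full ascending order: Sc^3+ < Ca^2+ < K^+ < Cl^- < Br^-. Counting from the smallest, position 3 is K^+.

K^+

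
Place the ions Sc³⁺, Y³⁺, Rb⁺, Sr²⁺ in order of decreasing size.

First list Z and electron count for each: Sc³⁺: 18 e⁻, Z=21, Y³⁺: 36 e⁻, Z=39, Sr²⁺: 36 e⁻, Z=38, Rb⁺: 36 e⁻, Z=37. Sc³⁺ < Y³⁺ (same group, period 4 vs 5); Y³⁺ < Sr²⁺ (isoelectronic, higher Z=39 is smaller); Sr²⁺ < Rb⁺ (both 36 e⁻, Z=38>37).

Rb⁺ > Sr²⁺ > Y³⁺ > Sc³⁺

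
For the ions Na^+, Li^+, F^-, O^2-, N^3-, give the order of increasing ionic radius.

Li^+ < Na^+ < F^- < O^2- < N^3-

Tabulating Z and e⁻: Li^+ (Z=3, 2 e⁻), Na^+ (Z=11, 10 e⁻), F^- (Z=9, 10 e⁻), O^2- (Z=8, 10 e⁻), N^3- (Z=7, 10 e⁻). Li^+ < Na^+ (same group, 1 shell fewer); Na^+ < F^- (both 10 e⁻, Z=11>9); F^- < O^2- (isoelectronic, higher Z=9 is smaller); O^2- < N^3- (isoelectronic, higher Z=8 is smaller).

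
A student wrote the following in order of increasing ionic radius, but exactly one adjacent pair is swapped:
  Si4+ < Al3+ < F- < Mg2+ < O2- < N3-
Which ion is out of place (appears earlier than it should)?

F-

Scanning neighbour by neighbour, only F-/Mg2+ violates a trend: they are isoelectronic (10 e⁻) and Mg has more protons than F (12 vs 9), making Mg2+ smaller. That makes F- the one sitting a position early relative to where it belongs.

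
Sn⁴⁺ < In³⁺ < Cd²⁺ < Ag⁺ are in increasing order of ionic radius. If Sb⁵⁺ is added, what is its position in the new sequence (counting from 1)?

These species are isoelectronic with 46 electrons. The only difference is the number of protons: Sb⁵⁺ (Z=51), Sn⁴⁺ (Z=50), In³⁺ (Z=49), Cd²⁺ (Z=48), Ag⁺ (Z=47). The strongest nuclear pull (Sb⁵⁺) gives the smallest ion.
Merged order: Sb⁵⁺ < Sn⁴⁺ < In³⁺ < Cd²⁺ < Ag⁺ — Sb⁵⁺ is number 1.

1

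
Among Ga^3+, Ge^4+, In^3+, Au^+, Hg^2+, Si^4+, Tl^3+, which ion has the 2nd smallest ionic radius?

First list Z and electron count for each: Si^4+: 10 e⁻, Z=14, Ge^4+: 28 e⁻, Z=32, Ga^3+: 28 e⁻, Z=31, In^3+: 46 e⁻, Z=49, Tl^3+: 78 e⁻, Z=81, Hg^2+: 78 e⁻, Z=80, Au^+: 78 e⁻, Z=79. Si^4+ < Ge^4+ (same group, period 3 vs 4); Ge^4+ < Ga^3+ (isoelectronic, higher Z=32 is smaller); Ga^3+ < In^3+ (same group, 1 shell fewer); In^3+ < Tl^3+ (same group, 1 shell fewer); Tl^3+ < Hg^2+ (both 78 e⁻, Z=81>80); Hg^2+ < Au^+ (both 78 e⁻, Z=80>79).
That gives Si^4+ < Ge^4+ < Ga^3+ < In^3+ < Tl^3+ < Hg^2+ < Au^+. From the smallest end, number 2 is Ge^4+.

Ge^4+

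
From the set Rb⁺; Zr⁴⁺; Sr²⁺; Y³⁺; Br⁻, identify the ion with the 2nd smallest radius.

Y³⁺

All of these have 36 electrons (isoelectronic). With the same electron cloud, the ion with the most protons pulls it in tightest. Nuclear charges: Zr⁴⁺ (Z=40), Y³⁺ (Z=39), Sr²⁺ (Z=38), Rb⁺ (Z=37), Br⁻ (Z=35). Highest Z is smallest.
Full ascending order: Zr⁴⁺ < Y³⁺ < Sr²⁺ < Rb⁺ < Br⁻. Counting from the smallest, position 2 is Y³⁺.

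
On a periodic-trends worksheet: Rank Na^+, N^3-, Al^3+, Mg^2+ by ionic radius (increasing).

Al^3+ < Mg^2+ < Na^+ < N^3-

These species are isoelectronic with 10 electrons. The only difference is the number of protons: Al^3+ (Z=13), Mg^2+ (Z=12), Na^+ (Z=11), N^3- (Z=7). The strongest nuclear pull (Al^3+) gives the smallest ion.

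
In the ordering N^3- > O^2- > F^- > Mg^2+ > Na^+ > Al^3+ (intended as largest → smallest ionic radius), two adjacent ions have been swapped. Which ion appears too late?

Check each adjacent pair. Mg^2+ and Na^+ are reversed: Mg^2+ and Na^+ share 10 electrons; the higher nuclear charge on Mg (Z=12) contracts it more, so Mg^2+ < Na^+. No other neighbouring pair contradicts the periodic trends, so Na^+ is the ion listed too late.

Na^+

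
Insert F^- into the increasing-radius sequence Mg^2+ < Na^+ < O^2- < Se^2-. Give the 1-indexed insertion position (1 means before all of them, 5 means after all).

3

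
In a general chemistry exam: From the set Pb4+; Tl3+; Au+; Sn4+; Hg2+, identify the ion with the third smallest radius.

Sn4+: 46 e⁻, Z=50, Pb4+: 78 e⁻, Z=82, Tl3+: 78 e⁻, Z=81, Hg2+: 78 e⁻, Z=80, Au+: 78 e⁻, Z=79. Sn4+ < Pb4+ (same group, period 5 vs 6); Pb4+ < Tl3+ (both 78 e⁻, Z=82>81); Tl3+ < Hg2+ (both 78 e⁻, Z=81>80); Hg2+ < Au+ (both 78 e⁻, Z=80>79).
That gives Sn4+ < Pb4+ < Tl3+ < Hg2+ < Au+. From the smallest end, number 3 is Tl3+.

Tl3+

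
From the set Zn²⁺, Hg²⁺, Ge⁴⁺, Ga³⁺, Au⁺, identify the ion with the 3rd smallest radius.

Work out protons and electrons: Ge⁴⁺: 28 e⁻, Z=32, Ga³⁺: 28 e⁻, Z=31, Zn²⁺: 28 e⁻, Z=30, Hg²⁺: 78 e⁻, Z=80, Au⁺: 78 e⁻, Z=79. Ge⁴⁺ < Ga³⁺ (isoelectronic, higher Z=32 is smaller); Ga³⁺ < Zn²⁺ (isoelectronic, higher Z=31 is smaller); Zn²⁺ < Hg²⁺ (same group, 2 shells fewer); Hg²⁺ < Au⁺ (both 78 e⁻, Z=80>79).
So the order is Ge⁴⁺ < Ga³⁺ < Zn²⁺ < Hg²⁺ < Au⁺; the 3rd-smallest ion is Zn²⁺.

Zn²⁺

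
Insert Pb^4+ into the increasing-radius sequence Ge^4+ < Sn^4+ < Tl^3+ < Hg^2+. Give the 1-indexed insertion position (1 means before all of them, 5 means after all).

3

Electron counts and nuclear charges: Ge^4+ has 28 e⁻ (Z=32), Sn^4+ has 46 e⁻ (Z=50), Pb^4+ has 78 e⁻ (Z=82), Tl^3+ has 78 e⁻ (Z=81), Hg^2+ has 78 e⁻ (Z=80). Ge^4+ < Sn^4+ (same group, 1 shell fewer); Sn^4+ < Pb^4+ (same group, 1 shell fewer); Pb^4+ < Tl^3+ (isoelectronic, higher Z=82 is smaller); Tl^3+ < Hg^2+ (both 78 e⁻, Z=81>80).
The complete sequence is Ge^4+ < Sn^4+ < Pb^4+ < Tl^3+ < Hg^2+. Pb^4+ sits at position 3.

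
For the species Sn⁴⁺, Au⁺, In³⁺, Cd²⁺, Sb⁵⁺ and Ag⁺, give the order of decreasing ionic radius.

Au⁺ > Ag⁺ > Cd²⁺ > In³⁺ > Sn⁴⁺ > Sb⁵⁺

Tabulating Z and e⁻: Sb⁵⁺: 46 e⁻, Z=51, Sn⁴⁺: 46 e⁻, Z=50, In³⁺: 46 e⁻, Z=49, Cd²⁺: 46 e⁻, Z=48, Ag⁺: 46 e⁻, Z=47, Au⁺: 78 e⁻, Z=79. Sb⁵⁺ < Sn⁴⁺ (isoelectronic, higher Z=51 is smaller); Sn⁴⁺ < In³⁺ (isoelectronic, higher Z=50 is smaller); In³⁺ < Cd²⁺ (isoelectronic, higher Z=49 is smaller); Cd²⁺ < Ag⁺ (isoelectronic, higher Z=48 is smaller); Ag⁺ < Au⁺ (same group, period 5 vs 6).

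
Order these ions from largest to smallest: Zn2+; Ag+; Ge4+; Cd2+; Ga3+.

Ag+ > Cd2+ > Zn2+ > Ga3+ > Ge4+

Ge4+: 28 e⁻, Z=32, Ga3+: 28 e⁻, Z=31, Zn2+: 28 e⁻, Z=30, Cd2+: 46 e⁻, Z=48, Ag+: 46 e⁻, Z=47. Ge4+ < Ga3+ (isoelectronic, higher Z=32 is smaller); Ga3+ < Zn2+ (isoelectronic, higher Z=31 is smaller); Zn2+ < Cd2+ (same group, 1 shell fewer); Cd2+ < Ag+ (both 46 e⁻, Z=48>47).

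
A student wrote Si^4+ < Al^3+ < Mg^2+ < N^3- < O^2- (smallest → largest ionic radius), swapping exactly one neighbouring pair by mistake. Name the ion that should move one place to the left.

O^2-

The pair N^3-, O^2- is the wrong way round — they are isoelectronic (10 e⁻) and O has more protons than N (8 vs 7), making O^2- smaller. All other adjacent pairs agree with periodic trends, so O^2- is the misplaced ion.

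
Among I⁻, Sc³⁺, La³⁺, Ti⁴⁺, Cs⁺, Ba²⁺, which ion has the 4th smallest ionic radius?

Ti⁴⁺ (Z=22, 18 e⁻), Sc³⁺ (Z=21, 18 e⁻), La³⁺ (Z=57, 54 e⁻), Ba²⁺ (Z=56, 54 e⁻), Cs⁺ (Z=55, 54 e⁻), I⁻ (Z=53, 54 e⁻). Ti⁴⁺ < Sc³⁺ (both 18 e⁻, Z=22>21); Sc³⁺ < La³⁺ (same group, 2 shells fewer); La³⁺ < Ba²⁺ (isoelectronic, higher Z=57 is smaller); Ba²⁺ < Cs⁺ (isoelectronic, higher Z=56 is smaller); Cs⁺ < I⁻ (isoelectronic, higher Z=55 is smaller).
So the order is Ti⁴⁺ < Sc³⁺ < La³⁺ < Ba²⁺ < Cs⁺ < I⁻; the 4th-smallest ion is Ba²⁺.

Ba²⁺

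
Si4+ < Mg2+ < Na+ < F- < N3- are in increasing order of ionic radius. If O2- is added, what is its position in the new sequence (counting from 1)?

5

Isoelectronic series (10 e⁻ each). Size is set by nuclear charge: more protons means a smaller ion. Si4+ (Z=14), Mg2+ (Z=12), Na+ (Z=11), F- (Z=9), O2- (Z=8), N3- (Z=7).
Putting O2- in gives Si4+ < Mg2+ < Na+ < F- < O2- < N3-; it lands at slot 5.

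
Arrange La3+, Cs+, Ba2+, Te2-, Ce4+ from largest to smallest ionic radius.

Te2- > Cs+ > Ba2+ > La3+ > Ce4+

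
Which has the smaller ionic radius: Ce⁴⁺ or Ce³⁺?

Ce⁴⁺

These are all Ce ions. Removing more electrons (higher positive charge) pulls the remaining electrons in closer, so Ce⁴⁺ is smallest and Ce³⁺ is largest.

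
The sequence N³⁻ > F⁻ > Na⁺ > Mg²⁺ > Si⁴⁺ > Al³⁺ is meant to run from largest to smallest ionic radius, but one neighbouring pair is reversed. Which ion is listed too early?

Check each adjacent pair. Si⁴⁺ and Al³⁺ are reversed: they are isoelectronic (10 e⁻) and Si has more protons than Al (14 vs 13), making Si⁴⁺ smaller. No other neighbouring pair contradicts the periodic trends, so Si⁴⁺ is the ion listed too early.

Si⁴⁺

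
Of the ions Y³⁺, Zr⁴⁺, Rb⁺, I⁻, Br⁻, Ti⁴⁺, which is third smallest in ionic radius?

Y³⁺

Ti⁴⁺: 18 e⁻, Z=22, Zr⁴⁺: 36 e⁻, Z=40, Y³⁺: 36 e⁻, Z=39, Rb⁺: 36 e⁻, Z=37, Br⁻: 36 e⁻, Z=35, I⁻: 54 e⁻, Z=53. Ti⁴⁺ < Zr⁴⁺ (same group, 1 shell fewer); Zr⁴⁺ < Y³⁺ (isoelectronic, higher Z=40 is smaller); Y³⁺ < Rb⁺ (isoelectronic, higher Z=39 is smaller); Rb⁺ < Br⁻ (isoelectronic, higher Z=37 is smaller); Br⁻ < I⁻ (same group, 1 shell fewer).
Ordering: Ti⁴⁺ < Zr⁴⁺ < Y³⁺ < Rb⁺ < Br⁻ < I⁻. The third smallest is Y³⁺.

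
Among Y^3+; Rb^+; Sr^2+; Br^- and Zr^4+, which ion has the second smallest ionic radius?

Y^3+

These species are isoelectronic with 36 electrons. The only difference is the number of protons: Zr^4+ (Z=40), Y^3+ (Z=39), Sr^2+ (Z=38), Rb^+ (Z=37), Br^- (Z=35). The strongest nuclear pull (Zr^4+) gives the smallest ion.
That gives Zr^4+ < Y^3+ < Sr^2+ < Rb^+ < Br^-. From the smallest end, number 2 is Y^3+.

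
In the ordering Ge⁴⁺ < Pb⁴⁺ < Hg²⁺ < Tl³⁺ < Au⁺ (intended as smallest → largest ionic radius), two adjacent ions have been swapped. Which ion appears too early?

Hg²⁺

Compare adjacent ions: both have 78 electrons but Z(Tl)=81 > Z(Hg)=80, so Tl³⁺ should be the smaller of the two — yet in this increasing list Hg²⁺ sits before Tl³⁺. Nothing else is reversed, so Hg²⁺ should move one place to the right.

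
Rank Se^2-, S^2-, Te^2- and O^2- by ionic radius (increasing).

All are in the same group with charge -2. Radius grows down the group as n (the outermost shell) increases.

O^2- < S^2- < Se^2- < Te^2-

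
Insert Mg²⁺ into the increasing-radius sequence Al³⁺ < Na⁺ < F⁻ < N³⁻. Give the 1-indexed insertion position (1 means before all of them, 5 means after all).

Each ion has 10 electrons. The ranking follows nuclear charge in reverse — greater Z gives a smaller radius. Al³⁺ (Z=13), Mg²⁺ (Z=12), Na⁺ (Z=11), F⁻ (Z=9), N³⁻ (Z=7).
Putting Mg²⁺ in gives Al³⁺ < Mg²⁺ < Na⁺ < F⁻ < N³⁻; it lands at slot 2.

2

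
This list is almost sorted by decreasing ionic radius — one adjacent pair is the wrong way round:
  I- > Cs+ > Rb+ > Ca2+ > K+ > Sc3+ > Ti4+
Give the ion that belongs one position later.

Compare adjacent ions: Ca2+ and K+ share 18 electrons; the higher nuclear charge on Ca (Z=20) contracts it more, so Ca2+ < K+ — yet in this decreasing list Ca2+ sits before K+. Nothing else is reversed, so Ca2+ should move one place to the right.

Ca2+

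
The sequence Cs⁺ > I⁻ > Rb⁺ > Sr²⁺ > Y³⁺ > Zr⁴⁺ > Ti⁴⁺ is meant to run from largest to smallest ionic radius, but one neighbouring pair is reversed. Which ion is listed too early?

Cs⁺

Check each adjacent pair. Cs⁺ and I⁻ are reversed: both have 54 electrons but Z(Cs)=55 > Z(I)=53, so Cs⁺ should be the smaller of the two. No other neighbouring pair contradicts the periodic trends, so Cs⁺ is the ion listed too early.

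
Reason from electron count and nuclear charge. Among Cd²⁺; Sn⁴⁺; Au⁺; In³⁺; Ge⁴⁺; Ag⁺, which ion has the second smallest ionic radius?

Tabulating Z and e⁻: Ge⁴⁺ has 28 e⁻ (Z=32), Sn⁴⁺ has 46 e⁻ (Z=50), In³⁺ has 46 e⁻ (Z=49), Cd²⁺ has 46 e⁻ (Z=48), Ag⁺ has 46 e⁻ (Z=47), Au⁺ has 78 e⁻ (Z=79). Ge⁴⁺ < Sn⁴⁺ (same group, period 4 vs 5); Sn⁴⁺ < In³⁺ (both 46 e⁻, Z=50>49); In³⁺ < Cd²⁺ (both 46 e⁻, Z=49>48); Cd²⁺ < Ag⁺ (isoelectronic, higher Z=48 is smaller); Ag⁺ < Au⁺ (same group, period 5 vs 6).
So the order is Ge⁴⁺ < Sn⁴⁺ < In³⁺ < Cd²⁺ < Ag⁺ < Au⁺; the 2nd-smallest ion is Sn⁴⁺.

Sn⁴⁺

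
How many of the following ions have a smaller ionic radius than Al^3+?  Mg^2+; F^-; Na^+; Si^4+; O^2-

1

Each ion has 10 electrons. The ranking follows nuclear charge in reverse — greater Z gives a smaller radius. Si^4+ (Z=14), Al^3+ (Z=13), Mg^2+ (Z=12), Na^+ (Z=11), F^- (Z=9), O^2- (Z=8).
Placing each against Al^3+: smaller — Si^4+; larger — Mg^2+, Na^+, F^-, O^2-. That's 1.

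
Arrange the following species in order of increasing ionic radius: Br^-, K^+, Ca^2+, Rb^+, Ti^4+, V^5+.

V^5+ < Ti^4+ < Ca^2+ < K^+ < Rb^+ < Br^-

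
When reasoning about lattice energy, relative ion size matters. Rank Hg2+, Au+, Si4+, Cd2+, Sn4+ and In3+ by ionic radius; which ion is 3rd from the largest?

Tabulating Z and e⁻: Si4+ (Z=14, 10 e⁻), Sn4+ (Z=50, 46 e⁻), In3+ (Z=49, 46 e⁻), Cd2+ (Z=48, 46 e⁻), Hg2+ (Z=80, 78 e⁻), Au+ (Z=79, 78 e⁻). Si4+ < Sn4+ (same group, 2 shells fewer); Sn4+ < In3+ (both 46 e⁻, Z=50>49); In3+ < Cd2+ (isoelectronic, higher Z=49 is smaller); Cd2+ < Hg2+ (same group, period 5 vs 6); Hg2+ < Au+ (both 78 e⁻, Z=80>79).
Full ascending order: Si4+ < Sn4+ < In3+ < Cd2+ < Hg2+ < Au+. Counting from the largest, position 3 is Cd2+.

Cd2+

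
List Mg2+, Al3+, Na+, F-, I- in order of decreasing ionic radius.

Electron counts and nuclear charges: Al3+ has 10 e⁻ (Z=13), Mg2+ has 10 e⁻ (Z=12), Na+ has 10 e⁻ (Z=11), F- has 10 e⁻ (Z=9), I- has 54 e⁻ (Z=53). Al3+ < Mg2+ (both 10 e⁻, Z=13>12); Mg2+ < Na+ (isoelectronic, higher Z=12 is smaller); Na+ < F- (isoelectronic, higher Z=11 is smaller); F- < I- (same group, 3 shells fewer).

I- > F- > Na+ > Mg2+ > Al3+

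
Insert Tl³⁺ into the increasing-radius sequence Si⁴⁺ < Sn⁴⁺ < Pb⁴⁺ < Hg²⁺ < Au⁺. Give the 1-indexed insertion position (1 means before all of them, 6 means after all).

4

Electron counts and nuclear charges: Si⁴⁺ (Z=14, 10 e⁻), Sn⁴⁺ (Z=50, 46 e⁻), Pb⁴⁺ (Z=82, 78 e⁻), Tl³⁺ (Z=81, 78 e⁻), Hg²⁺ (Z=80, 78 e⁻), Au⁺ (Z=79, 78 e⁻). Si⁴⁺ < Sn⁴⁺ (same group, 2 shells fewer); Sn⁴⁺ < Pb⁴⁺ (same group, 1 shell fewer); Pb⁴⁺ < Tl³⁺ (isoelectronic, higher Z=82 is smaller); Tl³⁺ < Hg²⁺ (both 78 e⁻, Z=81>80); Hg²⁺ < Au⁺ (isoelectronic, higher Z=80 is smaller).
With Tl³⁺ included the full order is Si⁴⁺ < Sn⁴⁺ < Pb⁴⁺ < Tl³⁺ < Hg²⁺ < Au⁺, so it takes position 4.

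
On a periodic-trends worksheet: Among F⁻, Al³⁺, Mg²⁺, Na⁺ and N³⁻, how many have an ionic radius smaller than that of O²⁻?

4

Isoelectronic series (10 e⁻ each). Size is set by nuclear charge: more protons means a smaller ion. Al³⁺ (Z=13), Mg²⁺ (Z=12), Na⁺ (Z=11), F⁻ (Z=9), O²⁻ (Z=8), N³⁻ (Z=7).
Ordering all of them (including O²⁻) by radius gives Al³⁺ < Mg²⁺ < Na⁺ < F⁻ < O²⁻ < N³⁻. That's 4.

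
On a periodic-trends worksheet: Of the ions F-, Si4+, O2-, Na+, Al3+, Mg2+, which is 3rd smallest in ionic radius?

Isoelectronic series (10 e⁻ each). Size is set by nuclear charge: more protons means a smaller ion. Si4+ (Z=14), Al3+ (Z=13), Mg2+ (Z=12), Na+ (Z=11), F- (Z=9), O2- (Z=8).
Ordering: Si4+ < Al3+ < Mg2+ < Na+ < F- < O2-. The 3rd smallest is Mg2+.

Mg2+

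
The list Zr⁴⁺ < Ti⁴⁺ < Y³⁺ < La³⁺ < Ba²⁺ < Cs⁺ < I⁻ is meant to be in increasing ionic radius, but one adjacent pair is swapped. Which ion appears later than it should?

The pair Zr⁴⁺, Ti⁴⁺ is the wrong way round — both in group 4 with the same charge; Ti⁴⁺ (period 4) has the smaller radius. All other adjacent pairs agree with periodic trends, so Ti⁴⁺ is the misplaced ion.

Ti⁴⁺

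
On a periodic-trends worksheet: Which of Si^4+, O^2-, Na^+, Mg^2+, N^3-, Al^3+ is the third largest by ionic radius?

Na^+

Each ion has 10 electrons. The ranking follows nuclear charge in reverse — greater Z gives a smaller radius. Si^4+ (Z=14), Al^3+ (Z=13), Mg^2+ (Z=12), Na^+ (Z=11), O^2- (Z=8), N^3- (Z=7).
So the order is Si^4+ < Al^3+ < Mg^2+ < Na^+ < O^2- < N^3-; the 3rd-largest ion is Na^+.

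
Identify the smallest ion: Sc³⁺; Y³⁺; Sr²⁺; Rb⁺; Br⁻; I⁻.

Sc³⁺

Sc³⁺: 18 e⁻, Z=21, Y³⁺: 36 e⁻, Z=39, Sr²⁺: 36 e⁻, Z=38, Rb⁺: 36 e⁻, Z=37, Br⁻: 36 e⁻, Z=35, I⁻: 54 e⁻, Z=53. Sc³⁺ < Y³⁺ (same group, 1 shell fewer); Y³⁺ < Sr²⁺ (both 36 e⁻, Z=39>38); Sr²⁺ < Rb⁺ (both 36 e⁻, Z=38>37); Rb⁺ < Br⁻ (both 36 e⁻, Z=37>35); Br⁻ < I⁻ (same group, period 4 vs 5).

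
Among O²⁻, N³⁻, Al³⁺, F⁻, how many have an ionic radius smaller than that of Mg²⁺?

1

Isoelectronic series (10 e⁻ each). Size is set by nuclear charge: more protons means a smaller ion. Al³⁺ (Z=13), Mg²⁺ (Z=12), F⁻ (Z=9), O²⁻ (Z=8), N³⁻ (Z=7).
Overall: Al³⁺ < Mg²⁺ < F⁻ < O²⁻ < N³⁻. Mg²⁺ has 1 below it and 3 above. Count: 1.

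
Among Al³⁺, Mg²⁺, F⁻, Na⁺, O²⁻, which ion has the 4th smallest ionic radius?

Each ion has 10 electrons. The ranking follows nuclear charge in reverse — greater Z gives a smaller radius. Al³⁺ (Z=13), Mg²⁺ (Z=12), Na⁺ (Z=11), F⁻ (Z=9), O²⁻ (Z=8).
Ordering: Al³⁺ < Mg²⁺ < Na⁺ < F⁻ < O²⁻. The 4th smallest is F⁻.

F⁻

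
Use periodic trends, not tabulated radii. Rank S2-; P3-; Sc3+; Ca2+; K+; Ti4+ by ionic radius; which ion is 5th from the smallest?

S2-

Each ion has 18 electrons. The ranking follows nuclear charge in reverse — greater Z gives a smaller radius. Ti4+ (Z=22), Sc3+ (Z=21), Ca2+ (Z=20), K+ (Z=19), S2- (Z=16), P3- (Z=15).
So the order is Ti4+ < Sc3+ < Ca2+ < K+ < S2- < P3-; the 5th-smallest ion is S2-.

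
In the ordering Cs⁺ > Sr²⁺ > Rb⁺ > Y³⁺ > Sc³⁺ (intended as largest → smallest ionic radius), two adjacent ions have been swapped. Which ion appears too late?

Rb⁺

Scanning neighbour by neighbour, only Sr²⁺/Rb⁺ violates a trend: Sr²⁺ and Rb⁺ share 36 electrons; the higher nuclear charge on Sr (Z=38) contracts it more, so Sr²⁺ < Rb⁺. That makes Rb⁺ the one sitting a position late relative to where it belongs.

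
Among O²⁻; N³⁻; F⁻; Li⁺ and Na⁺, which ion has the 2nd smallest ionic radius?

First list Z and electron count for each: Li⁺ has 2 e⁻ (Z=3), Na⁺ has 10 e⁻ (Z=11), F⁻ has 10 e⁻ (Z=9), O²⁻ has 10 e⁻ (Z=8), N³⁻ has 10 e⁻ (Z=7). Li⁺ < Na⁺ (same group, 1 shell fewer); Na⁺ < F⁻ (isoelectronic, higher Z=11 is smaller); F⁻ < O²⁻ (isoelectronic, higher Z=9 is smaller); O²⁻ < N³⁻ (isoelectronic, higher Z=8 is smaller).
So the order is Li⁺ < Na⁺ < F⁻ < O²⁻ < N³⁻; the 2nd-smallest ion is Na⁺.

Na⁺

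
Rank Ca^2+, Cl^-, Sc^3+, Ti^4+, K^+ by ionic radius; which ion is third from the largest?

All of these have 18 electrons (isoelectronic). With the same electron cloud, the ion with the most protons pulls it in tightest. Nuclear charges: Ti^4+ (Z=22), Sc^3+ (Z=21), Ca^2+ (Z=20), K^+ (Z=19), Cl^- (Z=17). Highest Z is smallest.
Ordering: Ti^4+ < Sc^3+ < Ca^2+ < K^+ < Cl^-. The third largest is Ca^2+.

Ca^2+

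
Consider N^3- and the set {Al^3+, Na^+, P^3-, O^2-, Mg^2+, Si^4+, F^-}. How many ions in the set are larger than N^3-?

1

Si^4+: 10 e⁻, Z=14, Al^3+: 10 e⁻, Z=13, Mg^2+: 10 e⁻, Z=12, Na^+: 10 e⁻, Z=11, F^-: 10 e⁻, Z=9, O^2-: 10 e⁻, Z=8, N^3-: 10 e⁻, Z=7, P^3-: 18 e⁻, Z=15. Si^4+ < Al^3+ (both 10 e⁻, Z=14>13); Al^3+ < Mg^2+ (both 10 e⁻, Z=13>12); Mg^2+ < Na^+ (isoelectronic, higher Z=12 is smaller); Na^+ < F^- (both 10 e⁻, Z=11>9); F^- < O^2- (isoelectronic, higher Z=9 is smaller); O^2- < N^3- (both 10 e⁻, Z=8>7); N^3- < P^3- (same group, 1 shell fewer).
Relative to N^3-, the ions that are larger are P^3-. That's 1.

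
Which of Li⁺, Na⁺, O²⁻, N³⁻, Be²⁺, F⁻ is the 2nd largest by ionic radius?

Be²⁺ has 2 e⁻ (Z=4), Li⁺ has 2 e⁻ (Z=3), Na⁺ has 10 e⁻ (Z=11), F⁻ has 10 e⁻ (Z=9), O²⁻ has 10 e⁻ (Z=8), N³⁻ has 10 e⁻ (Z=7). Be²⁺ < Li⁺ (both 2 e⁻, Z=4>3); Li⁺ < Na⁺ (same group, period 2 vs 3); Na⁺ < F⁻ (isoelectronic, higher Z=11 is smaller); F⁻ < O²⁻ (both 10 e⁻, Z=9>8); O²⁻ < N³⁻ (both 10 e⁻, Z=8>7).
So the order is Be²⁺ < Li⁺ < Na⁺ < F⁻ < O²⁻ < N³⁻; the 2nd-largest ion is O²⁻.

O²⁻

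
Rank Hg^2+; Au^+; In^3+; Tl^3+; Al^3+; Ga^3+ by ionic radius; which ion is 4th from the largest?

Electron counts and nuclear charges: Al^3+ (Z=13, 10 e⁻), Ga^3+ (Z=31, 28 e⁻), In^3+ (Z=49, 46 e⁻), Tl^3+ (Z=81, 78 e⁻), Hg^2+ (Z=80, 78 e⁻), Au^+ (Z=79, 78 e⁻). Al^3+ < Ga^3+ (same group, 1 shell fewer); Ga^3+ < In^3+ (same group, period 4 vs 5); In^3+ < Tl^3+ (same group, period 5 vs 6); Tl^3+ < Hg^2+ (both 78 e⁻, Z=81>80); Hg^2+ < Au^+ (both 78 e⁻, Z=80>79).
Full ascending order: Al^3+ < Ga^3+ < In^3+ < Tl^3+ < Hg^2+ < Au^+. Counting from the largest, position 4 is In^3+.

In^3+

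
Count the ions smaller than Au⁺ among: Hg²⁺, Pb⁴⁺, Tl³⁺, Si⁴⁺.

First list Z and electron count for each: Si⁴⁺ has 10 e⁻ (Z=14), Pb⁴⁺ has 78 e⁻ (Z=82), Tl³⁺ has 78 e⁻ (Z=81), Hg²⁺ has 78 e⁻ (Z=80), Au⁺ has 78 e⁻ (Z=79). Si⁴⁺ < Pb⁴⁺ (same group, 3 shells fewer); Pb⁴⁺ < Tl³⁺ (both 78 e⁻, Z=82>81); Tl³⁺ < Hg²⁺ (both 78 e⁻, Z=81>80); Hg²⁺ < Au⁺ (both 78 e⁻, Z=80>79).
Overall: Si⁴⁺ < Pb⁴⁺ < Tl³⁺ < Hg²⁺ < Au⁺. Au⁺ has 4 below it and 0 above. That's 4.

4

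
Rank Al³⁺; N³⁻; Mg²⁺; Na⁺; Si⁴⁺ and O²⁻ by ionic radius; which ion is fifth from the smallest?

O²⁻

These species are isoelectronic with 10 electrons. The only difference is the number of protons: Si⁴⁺ (Z=14), Al³⁺ (Z=13), Mg²⁺ (Z=12), Na⁺ (Z=11), O²⁻ (Z=8), N³⁻ (Z=7). The strongest nuclear pull (Si⁴⁺) gives the smallest ion.
Full ascending order: Si⁴⁺ < Al³⁺ < Mg²⁺ < Na⁺ < O²⁻ < N³⁻. Counting from the smallest, position 5 is O²⁻.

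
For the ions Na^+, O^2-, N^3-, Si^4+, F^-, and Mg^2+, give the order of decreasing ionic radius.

N^3- > O^2- > F^- > Na^+ > Mg^2+ > Si^4+

These species are isoelectronic with 10 electrons. The only difference is the number of protons: Si^4+ (Z=14), Mg^2+ (Z=12), Na^+ (Z=11), F^- (Z=9), O^2- (Z=8), N^3- (Z=7). The strongest nuclear pull (Si^4+) gives the smallest ion.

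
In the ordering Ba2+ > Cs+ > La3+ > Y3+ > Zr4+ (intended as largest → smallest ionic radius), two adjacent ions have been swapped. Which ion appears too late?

The pair Ba2+, Cs+ is the wrong way round — Ba2+ and Cs+ share 54 electrons; the higher nuclear charge on Ba (Z=56) contracts it more, so Ba2+ < Cs+. All other adjacent pairs agree with periodic trends, so Cs+ is the misplaced ion.

Cs+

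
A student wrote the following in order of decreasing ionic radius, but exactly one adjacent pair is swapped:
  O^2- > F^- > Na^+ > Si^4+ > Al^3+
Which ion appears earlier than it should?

Si^4+

Compare adjacent ions: they are isoelectronic (10 e⁻) and Si has more protons than Al (14 vs 13), making Si^4+ smaller — yet in this decreasing list Si^4+ sits before Al^3+. Nothing else is reversed, so Si^4+ should move one place to the right.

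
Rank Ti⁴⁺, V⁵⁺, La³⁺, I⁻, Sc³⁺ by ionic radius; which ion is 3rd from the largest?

Sc³⁺

Electron counts and nuclear charges: V⁵⁺: 18 e⁻, Z=23, Ti⁴⁺: 18 e⁻, Z=22, Sc³⁺: 18 e⁻, Z=21, La³⁺: 54 e⁻, Z=57, I⁻: 54 e⁻, Z=53. V⁵⁺ < Ti⁴⁺ (both 18 e⁻, Z=23>22); Ti⁴⁺ < Sc³⁺ (both 18 e⁻, Z=22>21); Sc³⁺ < La³⁺ (same group, 2 shells fewer); La³⁺ < I⁻ (both 54 e⁻, Z=57>53).
So the order is V⁵⁺ < Ti⁴⁺ < Sc³⁺ < La³⁺ < I⁻; the 3rd-largest ion is Sc³⁺.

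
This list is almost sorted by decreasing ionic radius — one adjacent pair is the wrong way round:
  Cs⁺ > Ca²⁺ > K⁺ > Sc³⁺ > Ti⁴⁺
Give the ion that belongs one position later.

Ca²⁺

Check each adjacent pair. Ca²⁺ and K⁺ are reversed: Ca²⁺ and K⁺ share 18 electrons; the higher nuclear charge on Ca (Z=20) contracts it more, so Ca²⁺ < K⁺. No other neighbouring pair contradicts the periodic trends, so Ca²⁺ is the ion listed too early.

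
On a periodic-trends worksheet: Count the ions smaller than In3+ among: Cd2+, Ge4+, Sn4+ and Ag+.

2

Ge4+: 28 e⁻, Z=32, Sn4+: 46 e⁻, Z=50, In3+: 46 e⁻, Z=49, Cd2+: 46 e⁻, Z=48, Ag+: 46 e⁻, Z=47. Ge4+ < Sn4+ (same group, 1 shell fewer); Sn4+ < In3+ (isoelectronic, higher Z=50 is smaller); In3+ < Cd2+ (both 46 e⁻, Z=49>48); Cd2+ < Ag+ (isoelectronic, higher Z=48 is smaller).
Relative to In3+, the ions that are smaller are Ge4+, Sn4+. That's 2.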